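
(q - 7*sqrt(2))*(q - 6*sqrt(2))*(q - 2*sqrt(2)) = q^3 - 15*sqrt(2)*q^2 + 136*q - 168*sqrt(2)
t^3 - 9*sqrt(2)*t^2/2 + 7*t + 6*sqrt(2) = (t - 3*sqrt(2))*(t - 2*sqrt(2))*(t + sqrt(2)/2)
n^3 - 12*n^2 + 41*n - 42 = (n - 7)*(n - 3)*(n - 2)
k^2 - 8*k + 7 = (k - 7)*(k - 1)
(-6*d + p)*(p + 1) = -6*d*p - 6*d + p^2 + p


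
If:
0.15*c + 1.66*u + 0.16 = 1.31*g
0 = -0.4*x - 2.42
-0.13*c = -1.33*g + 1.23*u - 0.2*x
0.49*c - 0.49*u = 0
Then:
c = 2.19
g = 3.15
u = 2.19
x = -6.05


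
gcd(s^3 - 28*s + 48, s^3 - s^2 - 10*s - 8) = s - 4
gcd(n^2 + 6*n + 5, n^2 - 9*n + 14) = 1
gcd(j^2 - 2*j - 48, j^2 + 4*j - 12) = j + 6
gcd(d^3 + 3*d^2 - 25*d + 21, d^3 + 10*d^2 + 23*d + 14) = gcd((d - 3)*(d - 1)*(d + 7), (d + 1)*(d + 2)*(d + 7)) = d + 7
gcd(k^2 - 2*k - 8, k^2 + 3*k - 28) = k - 4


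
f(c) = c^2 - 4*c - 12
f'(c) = 2*c - 4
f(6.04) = 0.32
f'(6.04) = 8.08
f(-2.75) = 6.56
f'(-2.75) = -9.50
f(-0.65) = -8.98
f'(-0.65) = -5.30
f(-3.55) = 14.80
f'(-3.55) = -11.10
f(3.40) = -14.04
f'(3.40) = 2.80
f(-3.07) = 9.70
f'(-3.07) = -10.14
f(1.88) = -15.99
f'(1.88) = -0.24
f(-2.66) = 5.72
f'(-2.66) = -9.32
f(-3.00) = 9.00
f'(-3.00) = -10.00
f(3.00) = -15.00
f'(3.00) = 2.00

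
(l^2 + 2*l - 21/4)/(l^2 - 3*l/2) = (l + 7/2)/l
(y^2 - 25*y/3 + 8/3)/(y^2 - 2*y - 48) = (y - 1/3)/(y + 6)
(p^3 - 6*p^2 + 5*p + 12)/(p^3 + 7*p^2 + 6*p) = (p^2 - 7*p + 12)/(p*(p + 6))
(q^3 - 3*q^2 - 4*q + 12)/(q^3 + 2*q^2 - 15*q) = (q^2 - 4)/(q*(q + 5))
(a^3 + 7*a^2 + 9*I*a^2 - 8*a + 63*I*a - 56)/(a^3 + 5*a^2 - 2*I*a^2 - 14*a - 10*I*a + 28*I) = (a^2 + 9*I*a - 8)/(a^2 - 2*a*(1 + I) + 4*I)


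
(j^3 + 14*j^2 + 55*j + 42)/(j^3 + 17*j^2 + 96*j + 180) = (j^2 + 8*j + 7)/(j^2 + 11*j + 30)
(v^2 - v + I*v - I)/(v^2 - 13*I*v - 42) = (-v^2 + v - I*v + I)/(-v^2 + 13*I*v + 42)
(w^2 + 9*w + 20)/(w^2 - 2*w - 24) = (w + 5)/(w - 6)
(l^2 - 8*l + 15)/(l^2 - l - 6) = (l - 5)/(l + 2)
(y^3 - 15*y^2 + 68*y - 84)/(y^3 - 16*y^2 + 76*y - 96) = (y - 7)/(y - 8)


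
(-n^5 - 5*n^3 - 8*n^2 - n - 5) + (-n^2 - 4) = -n^5 - 5*n^3 - 9*n^2 - n - 9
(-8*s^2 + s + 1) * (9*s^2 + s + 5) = -72*s^4 + s^3 - 30*s^2 + 6*s + 5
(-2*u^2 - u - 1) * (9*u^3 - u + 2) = -18*u^5 - 9*u^4 - 7*u^3 - 3*u^2 - u - 2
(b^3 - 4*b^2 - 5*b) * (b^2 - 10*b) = b^5 - 14*b^4 + 35*b^3 + 50*b^2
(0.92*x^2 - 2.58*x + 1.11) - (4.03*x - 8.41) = 0.92*x^2 - 6.61*x + 9.52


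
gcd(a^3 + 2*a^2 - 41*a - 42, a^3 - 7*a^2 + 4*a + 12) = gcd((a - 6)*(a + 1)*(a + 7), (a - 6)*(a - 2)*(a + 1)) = a^2 - 5*a - 6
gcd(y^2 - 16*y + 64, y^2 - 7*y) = 1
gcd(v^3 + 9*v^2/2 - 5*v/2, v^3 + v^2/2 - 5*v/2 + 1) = v - 1/2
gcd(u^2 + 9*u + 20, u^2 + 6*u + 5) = u + 5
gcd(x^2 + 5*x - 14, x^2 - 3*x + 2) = x - 2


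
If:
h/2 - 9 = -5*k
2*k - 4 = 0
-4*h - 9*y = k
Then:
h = -2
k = 2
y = 2/3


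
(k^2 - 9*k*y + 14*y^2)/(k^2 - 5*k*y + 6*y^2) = (-k + 7*y)/(-k + 3*y)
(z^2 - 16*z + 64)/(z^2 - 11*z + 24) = (z - 8)/(z - 3)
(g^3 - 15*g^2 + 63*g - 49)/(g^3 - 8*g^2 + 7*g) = (g - 7)/g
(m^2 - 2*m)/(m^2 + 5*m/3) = 3*(m - 2)/(3*m + 5)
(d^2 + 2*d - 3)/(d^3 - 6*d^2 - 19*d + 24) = 1/(d - 8)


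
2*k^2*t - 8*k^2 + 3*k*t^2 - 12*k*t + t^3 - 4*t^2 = (k + t)*(2*k + t)*(t - 4)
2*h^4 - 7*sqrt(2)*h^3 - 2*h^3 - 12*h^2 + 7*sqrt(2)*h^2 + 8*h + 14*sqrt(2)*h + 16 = (h - 2)*(h - 4*sqrt(2))*(sqrt(2)*h + 1)*(sqrt(2)*h + sqrt(2))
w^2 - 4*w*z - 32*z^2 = (w - 8*z)*(w + 4*z)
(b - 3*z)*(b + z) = b^2 - 2*b*z - 3*z^2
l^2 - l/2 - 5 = (l - 5/2)*(l + 2)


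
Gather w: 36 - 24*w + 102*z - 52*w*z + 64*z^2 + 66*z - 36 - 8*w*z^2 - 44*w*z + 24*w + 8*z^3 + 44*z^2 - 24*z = w*(-8*z^2 - 96*z) + 8*z^3 + 108*z^2 + 144*z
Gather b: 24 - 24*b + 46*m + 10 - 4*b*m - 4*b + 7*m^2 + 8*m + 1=b*(-4*m - 28) + 7*m^2 + 54*m + 35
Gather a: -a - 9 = -a - 9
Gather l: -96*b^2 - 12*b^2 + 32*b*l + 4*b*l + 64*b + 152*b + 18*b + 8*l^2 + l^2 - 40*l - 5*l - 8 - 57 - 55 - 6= -108*b^2 + 234*b + 9*l^2 + l*(36*b - 45) - 126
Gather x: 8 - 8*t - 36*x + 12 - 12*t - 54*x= -20*t - 90*x + 20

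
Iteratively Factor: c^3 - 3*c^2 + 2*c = (c - 2)*(c^2 - c) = c*(c - 2)*(c - 1)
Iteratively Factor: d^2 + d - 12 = (d + 4)*(d - 3)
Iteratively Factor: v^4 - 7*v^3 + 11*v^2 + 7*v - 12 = (v + 1)*(v^3 - 8*v^2 + 19*v - 12) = (v - 1)*(v + 1)*(v^2 - 7*v + 12) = (v - 3)*(v - 1)*(v + 1)*(v - 4)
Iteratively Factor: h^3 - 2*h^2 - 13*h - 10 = (h - 5)*(h^2 + 3*h + 2) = (h - 5)*(h + 2)*(h + 1)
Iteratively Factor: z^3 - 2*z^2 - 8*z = (z)*(z^2 - 2*z - 8) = z*(z - 4)*(z + 2)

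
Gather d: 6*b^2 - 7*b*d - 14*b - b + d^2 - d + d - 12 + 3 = 6*b^2 - 7*b*d - 15*b + d^2 - 9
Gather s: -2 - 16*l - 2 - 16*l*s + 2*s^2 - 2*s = -16*l + 2*s^2 + s*(-16*l - 2) - 4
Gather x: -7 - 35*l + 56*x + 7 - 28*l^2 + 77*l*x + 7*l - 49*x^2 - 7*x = -28*l^2 - 28*l - 49*x^2 + x*(77*l + 49)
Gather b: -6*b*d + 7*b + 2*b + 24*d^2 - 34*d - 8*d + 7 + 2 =b*(9 - 6*d) + 24*d^2 - 42*d + 9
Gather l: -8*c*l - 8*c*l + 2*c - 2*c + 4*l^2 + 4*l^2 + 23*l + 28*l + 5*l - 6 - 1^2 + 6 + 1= 8*l^2 + l*(56 - 16*c)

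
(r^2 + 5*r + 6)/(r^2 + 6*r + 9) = (r + 2)/(r + 3)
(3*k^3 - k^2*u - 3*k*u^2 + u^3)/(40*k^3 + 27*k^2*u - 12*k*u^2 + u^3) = (3*k^2 - 4*k*u + u^2)/(40*k^2 - 13*k*u + u^2)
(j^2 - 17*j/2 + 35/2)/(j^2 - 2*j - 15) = (j - 7/2)/(j + 3)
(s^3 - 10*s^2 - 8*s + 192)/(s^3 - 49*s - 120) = (s^2 - 2*s - 24)/(s^2 + 8*s + 15)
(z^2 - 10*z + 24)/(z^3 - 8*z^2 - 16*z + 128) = (z - 6)/(z^2 - 4*z - 32)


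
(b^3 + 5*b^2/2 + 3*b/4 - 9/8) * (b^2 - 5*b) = b^5 - 5*b^4/2 - 47*b^3/4 - 39*b^2/8 + 45*b/8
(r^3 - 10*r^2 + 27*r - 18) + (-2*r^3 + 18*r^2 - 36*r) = -r^3 + 8*r^2 - 9*r - 18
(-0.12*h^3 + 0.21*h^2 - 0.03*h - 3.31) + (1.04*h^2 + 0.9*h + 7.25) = -0.12*h^3 + 1.25*h^2 + 0.87*h + 3.94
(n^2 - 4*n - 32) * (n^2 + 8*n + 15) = n^4 + 4*n^3 - 49*n^2 - 316*n - 480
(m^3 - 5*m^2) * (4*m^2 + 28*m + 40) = 4*m^5 + 8*m^4 - 100*m^3 - 200*m^2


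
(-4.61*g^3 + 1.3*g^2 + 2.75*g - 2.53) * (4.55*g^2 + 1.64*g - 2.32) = -20.9755*g^5 - 1.6454*g^4 + 25.3397*g^3 - 10.0175*g^2 - 10.5292*g + 5.8696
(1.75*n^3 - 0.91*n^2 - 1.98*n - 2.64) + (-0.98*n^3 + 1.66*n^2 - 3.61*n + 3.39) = 0.77*n^3 + 0.75*n^2 - 5.59*n + 0.75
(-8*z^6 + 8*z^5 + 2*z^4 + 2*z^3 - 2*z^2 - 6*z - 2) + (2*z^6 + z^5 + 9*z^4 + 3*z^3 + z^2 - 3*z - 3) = -6*z^6 + 9*z^5 + 11*z^4 + 5*z^3 - z^2 - 9*z - 5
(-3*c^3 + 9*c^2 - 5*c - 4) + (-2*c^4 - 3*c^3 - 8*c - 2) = -2*c^4 - 6*c^3 + 9*c^2 - 13*c - 6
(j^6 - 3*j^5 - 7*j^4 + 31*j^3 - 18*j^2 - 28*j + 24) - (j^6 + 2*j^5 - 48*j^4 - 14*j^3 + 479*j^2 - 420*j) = -5*j^5 + 41*j^4 + 45*j^3 - 497*j^2 + 392*j + 24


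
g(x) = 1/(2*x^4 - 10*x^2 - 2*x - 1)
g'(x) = (-8*x^3 + 20*x + 2)/(2*x^4 - 10*x^2 - 2*x - 1)^2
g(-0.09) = -1.11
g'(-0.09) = 0.25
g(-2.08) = -0.37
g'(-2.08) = 4.55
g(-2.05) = -0.28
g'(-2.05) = 2.30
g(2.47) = 0.13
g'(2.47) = -1.23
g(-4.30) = 0.00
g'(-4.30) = 0.00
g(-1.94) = -0.16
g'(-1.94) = 0.52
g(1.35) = -0.07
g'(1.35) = 0.04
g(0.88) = -0.11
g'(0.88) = 0.16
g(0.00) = -1.00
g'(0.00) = 2.00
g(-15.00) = 0.00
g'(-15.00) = 0.00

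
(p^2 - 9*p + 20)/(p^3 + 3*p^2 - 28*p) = (p - 5)/(p*(p + 7))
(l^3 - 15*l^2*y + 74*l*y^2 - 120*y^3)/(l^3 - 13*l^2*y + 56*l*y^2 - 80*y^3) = (-l + 6*y)/(-l + 4*y)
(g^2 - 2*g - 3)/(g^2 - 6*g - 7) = (g - 3)/(g - 7)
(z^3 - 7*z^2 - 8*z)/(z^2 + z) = z - 8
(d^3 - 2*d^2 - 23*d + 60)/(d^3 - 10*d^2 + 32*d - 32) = (d^2 + 2*d - 15)/(d^2 - 6*d + 8)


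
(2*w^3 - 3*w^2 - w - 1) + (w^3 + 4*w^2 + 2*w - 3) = 3*w^3 + w^2 + w - 4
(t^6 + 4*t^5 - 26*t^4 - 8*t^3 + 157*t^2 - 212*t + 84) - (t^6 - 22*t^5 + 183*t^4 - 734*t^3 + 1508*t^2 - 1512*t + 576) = 26*t^5 - 209*t^4 + 726*t^3 - 1351*t^2 + 1300*t - 492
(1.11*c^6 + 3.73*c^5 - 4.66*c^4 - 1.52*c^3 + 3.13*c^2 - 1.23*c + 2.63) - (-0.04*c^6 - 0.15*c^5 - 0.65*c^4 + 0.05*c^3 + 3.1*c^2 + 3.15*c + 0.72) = 1.15*c^6 + 3.88*c^5 - 4.01*c^4 - 1.57*c^3 + 0.0299999999999998*c^2 - 4.38*c + 1.91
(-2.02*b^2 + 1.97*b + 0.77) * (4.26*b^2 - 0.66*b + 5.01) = -8.6052*b^4 + 9.7254*b^3 - 8.1402*b^2 + 9.3615*b + 3.8577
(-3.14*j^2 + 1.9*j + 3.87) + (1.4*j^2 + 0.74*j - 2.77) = -1.74*j^2 + 2.64*j + 1.1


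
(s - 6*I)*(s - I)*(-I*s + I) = -I*s^3 - 7*s^2 + I*s^2 + 7*s + 6*I*s - 6*I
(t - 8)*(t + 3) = t^2 - 5*t - 24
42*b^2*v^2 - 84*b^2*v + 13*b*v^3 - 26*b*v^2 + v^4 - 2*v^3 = v*(6*b + v)*(7*b + v)*(v - 2)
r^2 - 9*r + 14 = (r - 7)*(r - 2)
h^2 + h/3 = h*(h + 1/3)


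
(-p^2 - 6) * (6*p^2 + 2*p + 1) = -6*p^4 - 2*p^3 - 37*p^2 - 12*p - 6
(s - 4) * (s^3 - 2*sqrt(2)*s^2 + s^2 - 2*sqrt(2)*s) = s^4 - 3*s^3 - 2*sqrt(2)*s^3 - 4*s^2 + 6*sqrt(2)*s^2 + 8*sqrt(2)*s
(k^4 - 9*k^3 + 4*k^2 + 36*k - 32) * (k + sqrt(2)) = k^5 - 9*k^4 + sqrt(2)*k^4 - 9*sqrt(2)*k^3 + 4*k^3 + 4*sqrt(2)*k^2 + 36*k^2 - 32*k + 36*sqrt(2)*k - 32*sqrt(2)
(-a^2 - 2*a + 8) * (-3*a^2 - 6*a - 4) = 3*a^4 + 12*a^3 - 8*a^2 - 40*a - 32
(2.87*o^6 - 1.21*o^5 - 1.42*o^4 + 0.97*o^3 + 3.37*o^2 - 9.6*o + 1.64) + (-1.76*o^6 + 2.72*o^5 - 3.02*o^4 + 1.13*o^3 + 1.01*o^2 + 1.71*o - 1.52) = 1.11*o^6 + 1.51*o^5 - 4.44*o^4 + 2.1*o^3 + 4.38*o^2 - 7.89*o + 0.12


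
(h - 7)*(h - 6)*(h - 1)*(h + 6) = h^4 - 8*h^3 - 29*h^2 + 288*h - 252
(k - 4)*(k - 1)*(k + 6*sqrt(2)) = k^3 - 5*k^2 + 6*sqrt(2)*k^2 - 30*sqrt(2)*k + 4*k + 24*sqrt(2)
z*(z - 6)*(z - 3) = z^3 - 9*z^2 + 18*z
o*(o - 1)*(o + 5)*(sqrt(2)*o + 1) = sqrt(2)*o^4 + o^3 + 4*sqrt(2)*o^3 - 5*sqrt(2)*o^2 + 4*o^2 - 5*o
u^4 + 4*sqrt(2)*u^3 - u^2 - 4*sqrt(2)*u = u*(u - 1)*(u + 1)*(u + 4*sqrt(2))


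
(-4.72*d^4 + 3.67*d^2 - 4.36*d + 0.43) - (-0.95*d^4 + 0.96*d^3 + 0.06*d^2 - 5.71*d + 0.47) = -3.77*d^4 - 0.96*d^3 + 3.61*d^2 + 1.35*d - 0.04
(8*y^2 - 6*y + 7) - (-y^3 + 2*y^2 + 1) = y^3 + 6*y^2 - 6*y + 6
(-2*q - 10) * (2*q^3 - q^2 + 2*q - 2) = -4*q^4 - 18*q^3 + 6*q^2 - 16*q + 20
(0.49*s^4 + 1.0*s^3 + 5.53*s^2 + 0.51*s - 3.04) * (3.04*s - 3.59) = 1.4896*s^5 + 1.2809*s^4 + 13.2212*s^3 - 18.3023*s^2 - 11.0725*s + 10.9136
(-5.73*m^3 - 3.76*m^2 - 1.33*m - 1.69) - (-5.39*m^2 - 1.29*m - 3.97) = -5.73*m^3 + 1.63*m^2 - 0.04*m + 2.28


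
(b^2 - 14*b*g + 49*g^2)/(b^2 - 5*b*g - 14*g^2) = (b - 7*g)/(b + 2*g)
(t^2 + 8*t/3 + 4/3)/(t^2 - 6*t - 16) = (t + 2/3)/(t - 8)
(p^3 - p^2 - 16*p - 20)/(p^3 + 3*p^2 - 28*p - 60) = (p + 2)/(p + 6)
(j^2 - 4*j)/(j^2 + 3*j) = (j - 4)/(j + 3)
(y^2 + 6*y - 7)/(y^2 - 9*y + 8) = (y + 7)/(y - 8)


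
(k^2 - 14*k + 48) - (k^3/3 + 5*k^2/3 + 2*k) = -k^3/3 - 2*k^2/3 - 16*k + 48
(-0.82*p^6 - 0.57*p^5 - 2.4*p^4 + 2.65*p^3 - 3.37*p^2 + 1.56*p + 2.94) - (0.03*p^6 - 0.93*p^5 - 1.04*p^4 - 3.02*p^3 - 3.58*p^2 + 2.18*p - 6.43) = -0.85*p^6 + 0.36*p^5 - 1.36*p^4 + 5.67*p^3 + 0.21*p^2 - 0.62*p + 9.37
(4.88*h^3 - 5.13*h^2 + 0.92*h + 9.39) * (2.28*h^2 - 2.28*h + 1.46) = 11.1264*h^5 - 22.8228*h^4 + 20.9188*h^3 + 11.8218*h^2 - 20.066*h + 13.7094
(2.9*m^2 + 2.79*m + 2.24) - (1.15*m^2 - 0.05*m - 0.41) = 1.75*m^2 + 2.84*m + 2.65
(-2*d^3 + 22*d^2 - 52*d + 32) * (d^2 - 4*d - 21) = -2*d^5 + 30*d^4 - 98*d^3 - 222*d^2 + 964*d - 672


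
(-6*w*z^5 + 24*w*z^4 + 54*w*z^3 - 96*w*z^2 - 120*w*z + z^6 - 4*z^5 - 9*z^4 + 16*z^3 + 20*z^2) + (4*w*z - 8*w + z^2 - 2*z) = -6*w*z^5 + 24*w*z^4 + 54*w*z^3 - 96*w*z^2 - 116*w*z - 8*w + z^6 - 4*z^5 - 9*z^4 + 16*z^3 + 21*z^2 - 2*z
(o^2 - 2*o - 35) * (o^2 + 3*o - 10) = o^4 + o^3 - 51*o^2 - 85*o + 350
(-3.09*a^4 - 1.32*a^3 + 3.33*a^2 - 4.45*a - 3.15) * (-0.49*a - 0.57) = 1.5141*a^5 + 2.4081*a^4 - 0.8793*a^3 + 0.2824*a^2 + 4.08*a + 1.7955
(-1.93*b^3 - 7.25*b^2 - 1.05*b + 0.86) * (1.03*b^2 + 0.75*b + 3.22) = -1.9879*b^5 - 8.915*b^4 - 12.7336*b^3 - 23.2467*b^2 - 2.736*b + 2.7692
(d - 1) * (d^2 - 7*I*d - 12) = d^3 - d^2 - 7*I*d^2 - 12*d + 7*I*d + 12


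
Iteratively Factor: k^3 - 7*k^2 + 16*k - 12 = (k - 3)*(k^2 - 4*k + 4) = (k - 3)*(k - 2)*(k - 2)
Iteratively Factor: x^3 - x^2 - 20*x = (x)*(x^2 - x - 20) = x*(x + 4)*(x - 5)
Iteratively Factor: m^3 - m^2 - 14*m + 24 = (m - 3)*(m^2 + 2*m - 8) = (m - 3)*(m + 4)*(m - 2)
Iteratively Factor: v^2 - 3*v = (v)*(v - 3)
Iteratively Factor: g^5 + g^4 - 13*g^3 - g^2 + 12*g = (g + 4)*(g^4 - 3*g^3 - g^2 + 3*g) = g*(g + 4)*(g^3 - 3*g^2 - g + 3) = g*(g - 1)*(g + 4)*(g^2 - 2*g - 3) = g*(g - 1)*(g + 1)*(g + 4)*(g - 3)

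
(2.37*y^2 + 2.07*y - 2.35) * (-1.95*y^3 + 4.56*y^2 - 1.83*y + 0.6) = -4.6215*y^5 + 6.7707*y^4 + 9.6846*y^3 - 13.0821*y^2 + 5.5425*y - 1.41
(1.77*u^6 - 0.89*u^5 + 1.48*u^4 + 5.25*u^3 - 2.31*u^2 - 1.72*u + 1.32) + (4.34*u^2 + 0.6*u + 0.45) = 1.77*u^6 - 0.89*u^5 + 1.48*u^4 + 5.25*u^3 + 2.03*u^2 - 1.12*u + 1.77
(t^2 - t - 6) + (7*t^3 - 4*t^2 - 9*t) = 7*t^3 - 3*t^2 - 10*t - 6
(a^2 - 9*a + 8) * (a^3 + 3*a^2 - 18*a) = a^5 - 6*a^4 - 37*a^3 + 186*a^2 - 144*a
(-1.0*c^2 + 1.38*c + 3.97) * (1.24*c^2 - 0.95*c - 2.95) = -1.24*c^4 + 2.6612*c^3 + 6.5618*c^2 - 7.8425*c - 11.7115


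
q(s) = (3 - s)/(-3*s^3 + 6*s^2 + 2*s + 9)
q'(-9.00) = 0.00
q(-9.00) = 0.00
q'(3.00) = 0.08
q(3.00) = 0.00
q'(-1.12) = 0.22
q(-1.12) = 0.22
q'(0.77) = -0.16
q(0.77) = 0.18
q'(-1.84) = 0.10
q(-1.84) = 0.11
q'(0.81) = -0.15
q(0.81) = 0.17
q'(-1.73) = 0.12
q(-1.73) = 0.12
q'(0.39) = -0.22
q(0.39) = 0.25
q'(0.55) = -0.20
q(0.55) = 0.21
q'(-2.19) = 0.07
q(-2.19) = 0.08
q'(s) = (3 - s)*(9*s^2 - 12*s - 2)/(-3*s^3 + 6*s^2 + 2*s + 9)^2 - 1/(-3*s^3 + 6*s^2 + 2*s + 9)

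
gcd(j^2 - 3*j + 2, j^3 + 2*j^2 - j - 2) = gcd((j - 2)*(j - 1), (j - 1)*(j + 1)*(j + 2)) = j - 1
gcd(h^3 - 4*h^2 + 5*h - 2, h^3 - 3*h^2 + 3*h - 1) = h^2 - 2*h + 1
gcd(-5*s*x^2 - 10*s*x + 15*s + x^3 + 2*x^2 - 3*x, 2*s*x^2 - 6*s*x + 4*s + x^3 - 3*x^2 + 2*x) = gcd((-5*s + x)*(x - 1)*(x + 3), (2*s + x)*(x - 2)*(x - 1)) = x - 1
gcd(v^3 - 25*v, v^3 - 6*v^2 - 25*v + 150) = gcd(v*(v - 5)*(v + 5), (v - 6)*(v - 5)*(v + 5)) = v^2 - 25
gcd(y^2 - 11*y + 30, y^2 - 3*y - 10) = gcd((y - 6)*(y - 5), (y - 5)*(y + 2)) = y - 5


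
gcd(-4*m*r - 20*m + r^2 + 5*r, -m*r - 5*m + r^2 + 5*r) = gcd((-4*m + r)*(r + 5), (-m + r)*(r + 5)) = r + 5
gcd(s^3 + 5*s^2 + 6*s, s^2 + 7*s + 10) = s + 2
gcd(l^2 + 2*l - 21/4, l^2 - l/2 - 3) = 1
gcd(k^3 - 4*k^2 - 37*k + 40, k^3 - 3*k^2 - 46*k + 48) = k^2 - 9*k + 8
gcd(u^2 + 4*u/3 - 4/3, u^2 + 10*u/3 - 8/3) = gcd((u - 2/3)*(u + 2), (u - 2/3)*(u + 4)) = u - 2/3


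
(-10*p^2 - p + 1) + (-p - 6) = -10*p^2 - 2*p - 5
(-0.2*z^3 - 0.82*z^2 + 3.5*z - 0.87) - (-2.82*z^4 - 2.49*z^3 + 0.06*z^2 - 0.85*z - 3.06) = 2.82*z^4 + 2.29*z^3 - 0.88*z^2 + 4.35*z + 2.19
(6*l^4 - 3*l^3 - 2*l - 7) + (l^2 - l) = 6*l^4 - 3*l^3 + l^2 - 3*l - 7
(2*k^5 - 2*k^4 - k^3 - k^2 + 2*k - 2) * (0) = 0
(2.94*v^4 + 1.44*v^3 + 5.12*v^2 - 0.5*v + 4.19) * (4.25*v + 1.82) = 12.495*v^5 + 11.4708*v^4 + 24.3808*v^3 + 7.1934*v^2 + 16.8975*v + 7.6258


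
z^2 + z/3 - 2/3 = (z - 2/3)*(z + 1)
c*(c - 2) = c^2 - 2*c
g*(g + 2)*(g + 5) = g^3 + 7*g^2 + 10*g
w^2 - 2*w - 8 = (w - 4)*(w + 2)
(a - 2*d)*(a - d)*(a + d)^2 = a^4 - a^3*d - 3*a^2*d^2 + a*d^3 + 2*d^4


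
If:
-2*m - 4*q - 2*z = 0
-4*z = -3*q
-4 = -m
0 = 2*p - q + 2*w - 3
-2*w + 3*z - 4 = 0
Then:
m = 4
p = 97/22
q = -16/11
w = -40/11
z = -12/11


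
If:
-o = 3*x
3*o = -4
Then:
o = -4/3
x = 4/9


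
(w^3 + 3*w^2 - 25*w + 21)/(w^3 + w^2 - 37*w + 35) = (w - 3)/(w - 5)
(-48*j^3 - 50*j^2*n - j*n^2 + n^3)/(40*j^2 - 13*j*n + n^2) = (-6*j^2 - 7*j*n - n^2)/(5*j - n)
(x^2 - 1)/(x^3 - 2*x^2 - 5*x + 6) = (x + 1)/(x^2 - x - 6)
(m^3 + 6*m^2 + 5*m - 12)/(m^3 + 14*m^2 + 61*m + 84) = (m - 1)/(m + 7)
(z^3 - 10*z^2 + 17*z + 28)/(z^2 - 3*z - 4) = z - 7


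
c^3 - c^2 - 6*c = c*(c - 3)*(c + 2)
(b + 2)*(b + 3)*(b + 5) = b^3 + 10*b^2 + 31*b + 30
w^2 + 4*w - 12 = (w - 2)*(w + 6)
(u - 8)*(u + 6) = u^2 - 2*u - 48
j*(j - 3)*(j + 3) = j^3 - 9*j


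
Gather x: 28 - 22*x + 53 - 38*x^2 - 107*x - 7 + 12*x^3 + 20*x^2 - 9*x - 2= 12*x^3 - 18*x^2 - 138*x + 72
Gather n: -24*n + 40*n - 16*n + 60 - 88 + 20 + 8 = 0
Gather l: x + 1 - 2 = x - 1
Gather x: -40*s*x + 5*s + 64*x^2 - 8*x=5*s + 64*x^2 + x*(-40*s - 8)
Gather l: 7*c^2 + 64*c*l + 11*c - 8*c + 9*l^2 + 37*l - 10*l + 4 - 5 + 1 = 7*c^2 + 3*c + 9*l^2 + l*(64*c + 27)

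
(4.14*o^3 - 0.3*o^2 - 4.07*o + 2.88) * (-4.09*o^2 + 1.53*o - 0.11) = -16.9326*o^5 + 7.5612*o^4 + 15.7319*o^3 - 17.9733*o^2 + 4.8541*o - 0.3168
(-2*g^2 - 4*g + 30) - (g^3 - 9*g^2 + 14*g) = -g^3 + 7*g^2 - 18*g + 30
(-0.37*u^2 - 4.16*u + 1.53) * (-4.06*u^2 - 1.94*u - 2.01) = 1.5022*u^4 + 17.6074*u^3 + 2.6023*u^2 + 5.3934*u - 3.0753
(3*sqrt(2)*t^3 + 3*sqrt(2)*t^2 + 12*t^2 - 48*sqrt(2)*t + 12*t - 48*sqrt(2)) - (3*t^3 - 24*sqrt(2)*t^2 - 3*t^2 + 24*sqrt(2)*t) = -3*t^3 + 3*sqrt(2)*t^3 + 15*t^2 + 27*sqrt(2)*t^2 - 72*sqrt(2)*t + 12*t - 48*sqrt(2)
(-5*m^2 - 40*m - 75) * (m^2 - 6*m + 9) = -5*m^4 - 10*m^3 + 120*m^2 + 90*m - 675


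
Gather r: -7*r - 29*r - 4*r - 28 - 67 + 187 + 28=120 - 40*r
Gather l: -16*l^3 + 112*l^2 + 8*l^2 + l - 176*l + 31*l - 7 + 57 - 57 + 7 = -16*l^3 + 120*l^2 - 144*l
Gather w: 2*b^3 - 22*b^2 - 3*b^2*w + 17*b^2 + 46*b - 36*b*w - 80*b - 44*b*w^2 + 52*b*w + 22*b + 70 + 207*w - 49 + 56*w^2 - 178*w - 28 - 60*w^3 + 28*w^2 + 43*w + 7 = 2*b^3 - 5*b^2 - 12*b - 60*w^3 + w^2*(84 - 44*b) + w*(-3*b^2 + 16*b + 72)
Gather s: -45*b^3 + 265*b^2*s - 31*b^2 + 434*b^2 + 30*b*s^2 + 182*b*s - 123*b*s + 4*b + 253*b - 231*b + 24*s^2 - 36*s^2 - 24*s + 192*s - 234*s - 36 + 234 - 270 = -45*b^3 + 403*b^2 + 26*b + s^2*(30*b - 12) + s*(265*b^2 + 59*b - 66) - 72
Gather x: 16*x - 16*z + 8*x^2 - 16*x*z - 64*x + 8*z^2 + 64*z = 8*x^2 + x*(-16*z - 48) + 8*z^2 + 48*z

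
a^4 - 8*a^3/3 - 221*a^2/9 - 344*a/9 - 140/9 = (a - 7)*(a + 2/3)*(a + 5/3)*(a + 2)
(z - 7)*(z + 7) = z^2 - 49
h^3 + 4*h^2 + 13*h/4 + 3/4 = (h + 1/2)^2*(h + 3)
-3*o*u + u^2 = u*(-3*o + u)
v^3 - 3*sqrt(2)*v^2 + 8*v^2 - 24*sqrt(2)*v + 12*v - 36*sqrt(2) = (v + 2)*(v + 6)*(v - 3*sqrt(2))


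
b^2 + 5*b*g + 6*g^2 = (b + 2*g)*(b + 3*g)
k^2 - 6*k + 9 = (k - 3)^2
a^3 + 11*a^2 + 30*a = a*(a + 5)*(a + 6)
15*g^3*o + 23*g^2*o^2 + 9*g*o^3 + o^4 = o*(g + o)*(3*g + o)*(5*g + o)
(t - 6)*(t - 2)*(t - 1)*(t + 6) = t^4 - 3*t^3 - 34*t^2 + 108*t - 72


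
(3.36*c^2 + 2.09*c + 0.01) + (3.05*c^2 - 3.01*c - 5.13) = 6.41*c^2 - 0.92*c - 5.12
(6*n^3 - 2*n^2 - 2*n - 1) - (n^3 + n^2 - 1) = 5*n^3 - 3*n^2 - 2*n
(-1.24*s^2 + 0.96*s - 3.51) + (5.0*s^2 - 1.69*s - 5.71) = 3.76*s^2 - 0.73*s - 9.22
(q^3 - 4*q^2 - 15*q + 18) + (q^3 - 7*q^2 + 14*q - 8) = 2*q^3 - 11*q^2 - q + 10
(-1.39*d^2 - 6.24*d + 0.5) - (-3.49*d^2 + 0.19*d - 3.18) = 2.1*d^2 - 6.43*d + 3.68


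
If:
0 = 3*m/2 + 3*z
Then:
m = -2*z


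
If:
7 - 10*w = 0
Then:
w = 7/10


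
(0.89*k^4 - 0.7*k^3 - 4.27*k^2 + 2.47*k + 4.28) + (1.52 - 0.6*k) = 0.89*k^4 - 0.7*k^3 - 4.27*k^2 + 1.87*k + 5.8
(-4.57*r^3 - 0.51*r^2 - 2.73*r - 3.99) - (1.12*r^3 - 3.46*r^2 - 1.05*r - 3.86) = -5.69*r^3 + 2.95*r^2 - 1.68*r - 0.13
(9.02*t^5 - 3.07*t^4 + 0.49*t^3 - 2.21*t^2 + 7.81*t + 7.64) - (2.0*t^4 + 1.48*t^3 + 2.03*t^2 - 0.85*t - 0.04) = 9.02*t^5 - 5.07*t^4 - 0.99*t^3 - 4.24*t^2 + 8.66*t + 7.68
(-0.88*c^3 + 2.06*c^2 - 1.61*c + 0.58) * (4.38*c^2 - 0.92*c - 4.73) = -3.8544*c^5 + 9.8324*c^4 - 4.7846*c^3 - 5.7222*c^2 + 7.0817*c - 2.7434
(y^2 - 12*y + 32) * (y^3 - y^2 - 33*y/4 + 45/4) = y^5 - 13*y^4 + 143*y^3/4 + 313*y^2/4 - 399*y + 360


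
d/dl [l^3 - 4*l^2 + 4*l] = 3*l^2 - 8*l + 4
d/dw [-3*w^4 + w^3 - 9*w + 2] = -12*w^3 + 3*w^2 - 9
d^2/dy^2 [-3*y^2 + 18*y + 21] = -6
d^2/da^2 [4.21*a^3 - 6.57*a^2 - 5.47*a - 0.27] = 25.26*a - 13.14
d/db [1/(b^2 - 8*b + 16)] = 2*(4 - b)/(b^2 - 8*b + 16)^2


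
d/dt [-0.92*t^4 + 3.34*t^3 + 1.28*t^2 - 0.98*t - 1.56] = -3.68*t^3 + 10.02*t^2 + 2.56*t - 0.98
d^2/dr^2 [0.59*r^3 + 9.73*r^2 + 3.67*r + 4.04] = 3.54*r + 19.46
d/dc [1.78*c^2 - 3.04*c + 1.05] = 3.56*c - 3.04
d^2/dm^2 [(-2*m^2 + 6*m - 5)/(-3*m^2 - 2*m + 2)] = 2*(-66*m^3 + 171*m^2 - 18*m + 34)/(27*m^6 + 54*m^5 - 18*m^4 - 64*m^3 + 12*m^2 + 24*m - 8)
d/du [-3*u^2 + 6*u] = 6 - 6*u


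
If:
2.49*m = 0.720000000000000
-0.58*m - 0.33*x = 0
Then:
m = 0.29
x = -0.51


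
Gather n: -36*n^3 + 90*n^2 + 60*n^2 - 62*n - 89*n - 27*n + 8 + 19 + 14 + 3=-36*n^3 + 150*n^2 - 178*n + 44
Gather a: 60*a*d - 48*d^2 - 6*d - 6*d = 60*a*d - 48*d^2 - 12*d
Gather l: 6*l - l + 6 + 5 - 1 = 5*l + 10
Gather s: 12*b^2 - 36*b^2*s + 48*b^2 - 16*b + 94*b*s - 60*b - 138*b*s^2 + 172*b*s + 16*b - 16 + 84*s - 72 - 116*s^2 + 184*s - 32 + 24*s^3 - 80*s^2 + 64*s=60*b^2 - 60*b + 24*s^3 + s^2*(-138*b - 196) + s*(-36*b^2 + 266*b + 332) - 120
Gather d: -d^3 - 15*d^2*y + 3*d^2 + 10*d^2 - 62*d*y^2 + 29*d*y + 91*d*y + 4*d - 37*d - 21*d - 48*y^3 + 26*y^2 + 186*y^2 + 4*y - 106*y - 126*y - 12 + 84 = -d^3 + d^2*(13 - 15*y) + d*(-62*y^2 + 120*y - 54) - 48*y^3 + 212*y^2 - 228*y + 72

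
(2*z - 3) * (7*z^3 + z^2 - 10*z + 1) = 14*z^4 - 19*z^3 - 23*z^2 + 32*z - 3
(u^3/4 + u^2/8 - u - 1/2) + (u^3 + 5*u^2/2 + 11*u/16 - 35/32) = 5*u^3/4 + 21*u^2/8 - 5*u/16 - 51/32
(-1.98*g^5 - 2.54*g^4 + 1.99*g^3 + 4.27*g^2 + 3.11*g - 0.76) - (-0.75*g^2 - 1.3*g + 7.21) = -1.98*g^5 - 2.54*g^4 + 1.99*g^3 + 5.02*g^2 + 4.41*g - 7.97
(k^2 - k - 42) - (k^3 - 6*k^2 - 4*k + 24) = -k^3 + 7*k^2 + 3*k - 66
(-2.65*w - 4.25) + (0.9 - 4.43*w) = -7.08*w - 3.35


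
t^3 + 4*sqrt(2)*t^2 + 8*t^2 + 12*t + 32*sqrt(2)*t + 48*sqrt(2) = (t + 2)*(t + 6)*(t + 4*sqrt(2))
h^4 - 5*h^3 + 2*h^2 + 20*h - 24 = (h - 3)*(h - 2)^2*(h + 2)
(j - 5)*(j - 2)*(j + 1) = j^3 - 6*j^2 + 3*j + 10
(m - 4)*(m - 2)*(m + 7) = m^3 + m^2 - 34*m + 56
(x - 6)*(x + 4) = x^2 - 2*x - 24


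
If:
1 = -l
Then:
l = -1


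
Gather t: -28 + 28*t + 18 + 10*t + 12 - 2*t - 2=36*t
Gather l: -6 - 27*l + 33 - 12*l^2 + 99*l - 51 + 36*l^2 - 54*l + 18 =24*l^2 + 18*l - 6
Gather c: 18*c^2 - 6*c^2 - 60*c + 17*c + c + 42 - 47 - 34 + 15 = 12*c^2 - 42*c - 24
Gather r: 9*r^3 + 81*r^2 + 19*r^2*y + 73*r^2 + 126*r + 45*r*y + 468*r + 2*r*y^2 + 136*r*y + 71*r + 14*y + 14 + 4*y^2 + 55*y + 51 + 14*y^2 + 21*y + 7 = 9*r^3 + r^2*(19*y + 154) + r*(2*y^2 + 181*y + 665) + 18*y^2 + 90*y + 72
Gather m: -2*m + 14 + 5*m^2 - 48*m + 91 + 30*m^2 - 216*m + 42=35*m^2 - 266*m + 147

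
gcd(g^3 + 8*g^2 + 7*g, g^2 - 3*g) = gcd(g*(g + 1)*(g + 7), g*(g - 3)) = g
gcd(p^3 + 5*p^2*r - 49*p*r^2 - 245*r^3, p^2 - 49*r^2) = p^2 - 49*r^2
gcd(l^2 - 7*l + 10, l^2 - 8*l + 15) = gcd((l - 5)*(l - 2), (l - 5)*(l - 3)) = l - 5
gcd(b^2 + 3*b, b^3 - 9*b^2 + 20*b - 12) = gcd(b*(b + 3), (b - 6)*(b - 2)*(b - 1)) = 1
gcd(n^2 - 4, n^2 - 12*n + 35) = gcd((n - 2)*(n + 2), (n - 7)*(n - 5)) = 1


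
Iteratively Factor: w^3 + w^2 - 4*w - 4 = (w + 2)*(w^2 - w - 2) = (w + 1)*(w + 2)*(w - 2)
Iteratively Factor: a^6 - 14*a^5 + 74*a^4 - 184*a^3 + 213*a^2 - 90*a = (a - 3)*(a^5 - 11*a^4 + 41*a^3 - 61*a^2 + 30*a) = (a - 3)*(a - 2)*(a^4 - 9*a^3 + 23*a^2 - 15*a) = (a - 3)^2*(a - 2)*(a^3 - 6*a^2 + 5*a) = a*(a - 3)^2*(a - 2)*(a^2 - 6*a + 5) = a*(a - 5)*(a - 3)^2*(a - 2)*(a - 1)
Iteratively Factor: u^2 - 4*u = (u - 4)*(u)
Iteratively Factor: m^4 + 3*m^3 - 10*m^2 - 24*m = (m)*(m^3 + 3*m^2 - 10*m - 24) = m*(m - 3)*(m^2 + 6*m + 8) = m*(m - 3)*(m + 4)*(m + 2)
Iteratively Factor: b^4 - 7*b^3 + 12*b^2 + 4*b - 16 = (b - 2)*(b^3 - 5*b^2 + 2*b + 8) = (b - 4)*(b - 2)*(b^2 - b - 2) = (b - 4)*(b - 2)*(b + 1)*(b - 2)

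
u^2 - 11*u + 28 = (u - 7)*(u - 4)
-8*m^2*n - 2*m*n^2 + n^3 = n*(-4*m + n)*(2*m + n)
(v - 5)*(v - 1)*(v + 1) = v^3 - 5*v^2 - v + 5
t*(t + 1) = t^2 + t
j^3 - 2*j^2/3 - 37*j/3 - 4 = (j - 4)*(j + 1/3)*(j + 3)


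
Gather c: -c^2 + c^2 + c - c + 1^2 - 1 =0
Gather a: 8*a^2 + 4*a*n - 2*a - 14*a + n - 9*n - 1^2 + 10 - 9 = 8*a^2 + a*(4*n - 16) - 8*n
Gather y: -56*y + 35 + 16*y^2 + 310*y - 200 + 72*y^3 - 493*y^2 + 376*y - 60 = 72*y^3 - 477*y^2 + 630*y - 225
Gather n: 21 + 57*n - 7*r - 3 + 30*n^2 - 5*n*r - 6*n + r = 30*n^2 + n*(51 - 5*r) - 6*r + 18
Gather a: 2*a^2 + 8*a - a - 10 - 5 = 2*a^2 + 7*a - 15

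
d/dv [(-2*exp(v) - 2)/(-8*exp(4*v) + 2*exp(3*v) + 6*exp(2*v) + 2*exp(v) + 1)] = (-48*exp(4*v) - 56*exp(3*v) + 24*exp(2*v) + 24*exp(v) + 2)*exp(v)/(64*exp(8*v) - 32*exp(7*v) - 92*exp(6*v) - 8*exp(5*v) + 28*exp(4*v) + 28*exp(3*v) + 16*exp(2*v) + 4*exp(v) + 1)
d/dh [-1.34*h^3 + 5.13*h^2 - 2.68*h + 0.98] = -4.02*h^2 + 10.26*h - 2.68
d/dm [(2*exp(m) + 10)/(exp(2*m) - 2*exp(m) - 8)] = 2*(2*(1 - exp(m))*(exp(m) + 5) + exp(2*m) - 2*exp(m) - 8)*exp(m)/(-exp(2*m) + 2*exp(m) + 8)^2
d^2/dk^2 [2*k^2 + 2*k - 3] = 4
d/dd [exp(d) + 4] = exp(d)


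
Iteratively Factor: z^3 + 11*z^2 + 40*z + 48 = (z + 3)*(z^2 + 8*z + 16) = (z + 3)*(z + 4)*(z + 4)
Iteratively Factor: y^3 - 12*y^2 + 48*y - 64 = (y - 4)*(y^2 - 8*y + 16) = (y - 4)^2*(y - 4)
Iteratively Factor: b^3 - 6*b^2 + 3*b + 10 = (b - 2)*(b^2 - 4*b - 5) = (b - 5)*(b - 2)*(b + 1)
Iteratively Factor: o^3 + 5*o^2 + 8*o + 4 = (o + 1)*(o^2 + 4*o + 4) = (o + 1)*(o + 2)*(o + 2)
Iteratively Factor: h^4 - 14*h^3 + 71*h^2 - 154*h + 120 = (h - 3)*(h^3 - 11*h^2 + 38*h - 40) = (h - 4)*(h - 3)*(h^2 - 7*h + 10) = (h - 5)*(h - 4)*(h - 3)*(h - 2)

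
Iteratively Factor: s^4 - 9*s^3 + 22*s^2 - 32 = (s - 4)*(s^3 - 5*s^2 + 2*s + 8) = (s - 4)*(s - 2)*(s^2 - 3*s - 4) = (s - 4)*(s - 2)*(s + 1)*(s - 4)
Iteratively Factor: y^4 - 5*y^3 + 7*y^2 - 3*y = (y)*(y^3 - 5*y^2 + 7*y - 3) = y*(y - 3)*(y^2 - 2*y + 1) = y*(y - 3)*(y - 1)*(y - 1)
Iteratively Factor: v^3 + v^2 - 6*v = (v + 3)*(v^2 - 2*v) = (v - 2)*(v + 3)*(v)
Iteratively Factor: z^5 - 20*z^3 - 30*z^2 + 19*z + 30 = (z + 1)*(z^4 - z^3 - 19*z^2 - 11*z + 30) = (z - 1)*(z + 1)*(z^3 - 19*z - 30) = (z - 1)*(z + 1)*(z + 2)*(z^2 - 2*z - 15) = (z - 5)*(z - 1)*(z + 1)*(z + 2)*(z + 3)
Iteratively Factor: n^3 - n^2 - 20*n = (n - 5)*(n^2 + 4*n) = n*(n - 5)*(n + 4)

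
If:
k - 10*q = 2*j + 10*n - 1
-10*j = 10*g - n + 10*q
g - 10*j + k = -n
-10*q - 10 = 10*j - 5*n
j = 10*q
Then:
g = 137/102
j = -265/204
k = -2749/204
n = -175/204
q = -53/408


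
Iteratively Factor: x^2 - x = (x)*(x - 1)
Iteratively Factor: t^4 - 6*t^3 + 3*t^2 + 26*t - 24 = (t - 4)*(t^3 - 2*t^2 - 5*t + 6) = (t - 4)*(t - 3)*(t^2 + t - 2) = (t - 4)*(t - 3)*(t + 2)*(t - 1)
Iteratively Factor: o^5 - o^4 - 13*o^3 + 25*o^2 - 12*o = (o)*(o^4 - o^3 - 13*o^2 + 25*o - 12) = o*(o - 1)*(o^3 - 13*o + 12) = o*(o - 3)*(o - 1)*(o^2 + 3*o - 4) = o*(o - 3)*(o - 1)*(o + 4)*(o - 1)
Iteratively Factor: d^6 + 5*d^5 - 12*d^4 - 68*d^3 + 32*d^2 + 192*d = (d - 2)*(d^5 + 7*d^4 + 2*d^3 - 64*d^2 - 96*d) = (d - 2)*(d + 2)*(d^4 + 5*d^3 - 8*d^2 - 48*d) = (d - 2)*(d + 2)*(d + 4)*(d^3 + d^2 - 12*d) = (d - 2)*(d + 2)*(d + 4)^2*(d^2 - 3*d) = (d - 3)*(d - 2)*(d + 2)*(d + 4)^2*(d)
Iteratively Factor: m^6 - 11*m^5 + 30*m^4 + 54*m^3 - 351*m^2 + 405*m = (m - 3)*(m^5 - 8*m^4 + 6*m^3 + 72*m^2 - 135*m) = (m - 3)^2*(m^4 - 5*m^3 - 9*m^2 + 45*m) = (m - 3)^3*(m^3 - 2*m^2 - 15*m) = (m - 3)^3*(m + 3)*(m^2 - 5*m) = m*(m - 3)^3*(m + 3)*(m - 5)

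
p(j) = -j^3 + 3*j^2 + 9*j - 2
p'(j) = -3*j^2 + 6*j + 9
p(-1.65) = -4.19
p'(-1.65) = -9.07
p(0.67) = 5.08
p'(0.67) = 11.67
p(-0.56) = -5.92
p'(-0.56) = 4.70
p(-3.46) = 44.20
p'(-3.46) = -47.67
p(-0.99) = -7.00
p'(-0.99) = 0.12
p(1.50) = 14.88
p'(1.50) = 11.25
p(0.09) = -1.17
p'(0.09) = 9.52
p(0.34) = 1.37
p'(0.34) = 10.69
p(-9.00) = 889.00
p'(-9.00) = -288.00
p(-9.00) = 889.00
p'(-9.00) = -288.00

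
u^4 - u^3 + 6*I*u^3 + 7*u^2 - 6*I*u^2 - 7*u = u*(u + 7*I)*(-I*u + I)*(I*u + 1)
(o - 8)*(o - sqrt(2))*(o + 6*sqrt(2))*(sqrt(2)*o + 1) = sqrt(2)*o^4 - 8*sqrt(2)*o^3 + 11*o^3 - 88*o^2 - 7*sqrt(2)*o^2 - 12*o + 56*sqrt(2)*o + 96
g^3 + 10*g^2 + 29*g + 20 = (g + 1)*(g + 4)*(g + 5)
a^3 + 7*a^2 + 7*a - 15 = (a - 1)*(a + 3)*(a + 5)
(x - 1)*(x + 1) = x^2 - 1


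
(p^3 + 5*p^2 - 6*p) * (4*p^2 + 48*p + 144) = 4*p^5 + 68*p^4 + 360*p^3 + 432*p^2 - 864*p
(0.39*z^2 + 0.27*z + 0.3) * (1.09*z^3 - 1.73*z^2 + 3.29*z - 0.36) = 0.4251*z^5 - 0.3804*z^4 + 1.143*z^3 + 0.2289*z^2 + 0.8898*z - 0.108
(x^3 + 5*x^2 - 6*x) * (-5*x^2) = -5*x^5 - 25*x^4 + 30*x^3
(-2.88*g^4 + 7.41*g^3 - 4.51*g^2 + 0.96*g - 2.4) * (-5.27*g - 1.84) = 15.1776*g^5 - 33.7515*g^4 + 10.1333*g^3 + 3.2392*g^2 + 10.8816*g + 4.416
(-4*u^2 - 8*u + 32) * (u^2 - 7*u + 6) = -4*u^4 + 20*u^3 + 64*u^2 - 272*u + 192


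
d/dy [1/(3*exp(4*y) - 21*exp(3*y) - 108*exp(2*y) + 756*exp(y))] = (-4*exp(3*y) + 21*exp(2*y) + 72*exp(y) - 252)*exp(-y)/(3*(exp(3*y) - 7*exp(2*y) - 36*exp(y) + 252)^2)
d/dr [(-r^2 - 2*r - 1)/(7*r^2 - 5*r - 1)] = (19*r^2 + 16*r - 3)/(49*r^4 - 70*r^3 + 11*r^2 + 10*r + 1)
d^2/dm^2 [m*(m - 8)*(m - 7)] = 6*m - 30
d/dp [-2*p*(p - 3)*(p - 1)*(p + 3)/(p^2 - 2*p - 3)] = 2*(-2*p^3 - 5*p^2 - 4*p + 3)/(p^2 + 2*p + 1)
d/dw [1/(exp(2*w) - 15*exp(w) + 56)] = (15 - 2*exp(w))*exp(w)/(exp(2*w) - 15*exp(w) + 56)^2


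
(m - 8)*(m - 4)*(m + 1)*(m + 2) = m^4 - 9*m^3 - 2*m^2 + 72*m + 64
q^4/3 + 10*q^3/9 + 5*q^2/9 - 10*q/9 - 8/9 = (q/3 + 1/3)*(q - 1)*(q + 4/3)*(q + 2)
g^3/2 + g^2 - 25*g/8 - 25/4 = (g/2 + 1)*(g - 5/2)*(g + 5/2)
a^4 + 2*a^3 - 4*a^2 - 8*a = a*(a - 2)*(a + 2)^2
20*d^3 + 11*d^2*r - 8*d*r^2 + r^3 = (-5*d + r)*(-4*d + r)*(d + r)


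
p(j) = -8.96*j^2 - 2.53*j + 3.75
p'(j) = -17.92*j - 2.53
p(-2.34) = -39.39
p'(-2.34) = 39.40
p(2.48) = -57.63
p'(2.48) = -46.97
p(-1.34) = -8.95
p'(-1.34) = 21.48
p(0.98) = -7.33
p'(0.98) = -20.09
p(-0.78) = 0.27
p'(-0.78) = 11.45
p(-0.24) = 3.84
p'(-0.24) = 1.77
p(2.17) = -43.93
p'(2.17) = -41.42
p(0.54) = -0.23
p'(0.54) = -12.21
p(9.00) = -744.78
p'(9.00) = -163.81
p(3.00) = -84.48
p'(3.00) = -56.29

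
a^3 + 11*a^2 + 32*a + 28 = (a + 2)^2*(a + 7)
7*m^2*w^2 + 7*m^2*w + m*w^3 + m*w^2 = w*(7*m + w)*(m*w + m)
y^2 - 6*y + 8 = (y - 4)*(y - 2)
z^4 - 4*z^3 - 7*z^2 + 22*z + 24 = (z - 4)*(z - 3)*(z + 1)*(z + 2)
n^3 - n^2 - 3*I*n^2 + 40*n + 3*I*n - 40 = (n - 1)*(n - 8*I)*(n + 5*I)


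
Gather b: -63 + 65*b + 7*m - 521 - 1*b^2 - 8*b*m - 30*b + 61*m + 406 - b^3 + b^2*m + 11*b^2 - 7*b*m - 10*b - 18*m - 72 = -b^3 + b^2*(m + 10) + b*(25 - 15*m) + 50*m - 250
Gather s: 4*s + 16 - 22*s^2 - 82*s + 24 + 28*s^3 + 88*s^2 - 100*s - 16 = 28*s^3 + 66*s^2 - 178*s + 24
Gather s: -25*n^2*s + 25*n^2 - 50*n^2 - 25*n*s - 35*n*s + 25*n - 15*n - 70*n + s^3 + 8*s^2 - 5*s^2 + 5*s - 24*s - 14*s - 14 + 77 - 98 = -25*n^2 - 60*n + s^3 + 3*s^2 + s*(-25*n^2 - 60*n - 33) - 35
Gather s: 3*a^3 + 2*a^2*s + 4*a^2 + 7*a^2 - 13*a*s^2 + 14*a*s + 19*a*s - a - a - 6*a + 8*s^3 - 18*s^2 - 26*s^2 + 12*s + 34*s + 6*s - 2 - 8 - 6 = 3*a^3 + 11*a^2 - 8*a + 8*s^3 + s^2*(-13*a - 44) + s*(2*a^2 + 33*a + 52) - 16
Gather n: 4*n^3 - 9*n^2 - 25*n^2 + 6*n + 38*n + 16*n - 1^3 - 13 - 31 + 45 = 4*n^3 - 34*n^2 + 60*n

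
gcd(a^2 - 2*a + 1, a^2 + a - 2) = a - 1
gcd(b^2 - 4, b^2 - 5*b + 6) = b - 2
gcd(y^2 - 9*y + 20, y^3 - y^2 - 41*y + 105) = y - 5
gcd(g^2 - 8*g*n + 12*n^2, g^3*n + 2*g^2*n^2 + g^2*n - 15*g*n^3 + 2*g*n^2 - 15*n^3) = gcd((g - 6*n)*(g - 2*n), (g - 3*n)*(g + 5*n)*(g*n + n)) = 1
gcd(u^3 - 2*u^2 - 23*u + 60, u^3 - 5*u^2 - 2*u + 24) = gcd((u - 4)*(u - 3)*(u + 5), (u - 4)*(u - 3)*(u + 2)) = u^2 - 7*u + 12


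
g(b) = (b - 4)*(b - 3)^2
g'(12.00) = 225.00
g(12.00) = 648.00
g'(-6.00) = 261.00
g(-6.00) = -810.00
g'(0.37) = 26.01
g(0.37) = -25.11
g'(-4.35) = 176.77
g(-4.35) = -451.09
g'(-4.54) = 185.63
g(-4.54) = -485.51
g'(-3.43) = 136.89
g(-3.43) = -307.19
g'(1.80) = 6.72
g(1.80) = -3.17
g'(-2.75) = 110.69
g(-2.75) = -223.17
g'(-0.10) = 35.03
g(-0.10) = -39.40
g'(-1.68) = 75.07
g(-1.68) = -124.41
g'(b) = (b - 4)*(2*b - 6) + (b - 3)^2 = (b - 3)*(3*b - 11)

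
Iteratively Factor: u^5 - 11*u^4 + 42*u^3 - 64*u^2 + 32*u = (u - 1)*(u^4 - 10*u^3 + 32*u^2 - 32*u) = (u - 4)*(u - 1)*(u^3 - 6*u^2 + 8*u) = u*(u - 4)*(u - 1)*(u^2 - 6*u + 8) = u*(u - 4)*(u - 2)*(u - 1)*(u - 4)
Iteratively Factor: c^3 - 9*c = (c + 3)*(c^2 - 3*c) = (c - 3)*(c + 3)*(c)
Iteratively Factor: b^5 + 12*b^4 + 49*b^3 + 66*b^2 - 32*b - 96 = (b + 2)*(b^4 + 10*b^3 + 29*b^2 + 8*b - 48) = (b + 2)*(b + 4)*(b^3 + 6*b^2 + 5*b - 12) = (b + 2)*(b + 4)^2*(b^2 + 2*b - 3) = (b - 1)*(b + 2)*(b + 4)^2*(b + 3)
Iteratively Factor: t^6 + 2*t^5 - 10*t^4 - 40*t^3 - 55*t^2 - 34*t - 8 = (t + 1)*(t^5 + t^4 - 11*t^3 - 29*t^2 - 26*t - 8) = (t + 1)^2*(t^4 - 11*t^2 - 18*t - 8) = (t + 1)^2*(t + 2)*(t^3 - 2*t^2 - 7*t - 4) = (t - 4)*(t + 1)^2*(t + 2)*(t^2 + 2*t + 1) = (t - 4)*(t + 1)^3*(t + 2)*(t + 1)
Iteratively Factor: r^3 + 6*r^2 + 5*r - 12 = (r - 1)*(r^2 + 7*r + 12) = (r - 1)*(r + 3)*(r + 4)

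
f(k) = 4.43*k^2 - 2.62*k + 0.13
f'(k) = 8.86*k - 2.62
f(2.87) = 29.10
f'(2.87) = 22.81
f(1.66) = 7.99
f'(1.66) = 12.09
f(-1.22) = 9.92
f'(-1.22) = -13.43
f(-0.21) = 0.88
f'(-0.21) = -4.48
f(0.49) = -0.09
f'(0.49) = 1.72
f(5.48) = 118.81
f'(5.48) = 45.93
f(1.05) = 2.26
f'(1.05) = 6.68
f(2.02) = 12.91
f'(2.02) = 15.28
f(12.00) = 606.61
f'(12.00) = 103.70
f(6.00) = 143.89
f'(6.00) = 50.54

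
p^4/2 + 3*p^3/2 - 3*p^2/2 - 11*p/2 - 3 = (p/2 + 1/2)*(p - 2)*(p + 1)*(p + 3)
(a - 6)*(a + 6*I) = a^2 - 6*a + 6*I*a - 36*I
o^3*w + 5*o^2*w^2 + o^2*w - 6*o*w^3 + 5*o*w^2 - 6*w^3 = (o - w)*(o + 6*w)*(o*w + w)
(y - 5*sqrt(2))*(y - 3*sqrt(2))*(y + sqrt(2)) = y^3 - 7*sqrt(2)*y^2 + 14*y + 30*sqrt(2)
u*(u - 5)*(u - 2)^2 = u^4 - 9*u^3 + 24*u^2 - 20*u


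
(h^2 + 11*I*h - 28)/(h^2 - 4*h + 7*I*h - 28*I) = (h + 4*I)/(h - 4)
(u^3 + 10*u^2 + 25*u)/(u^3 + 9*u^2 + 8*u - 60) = u*(u + 5)/(u^2 + 4*u - 12)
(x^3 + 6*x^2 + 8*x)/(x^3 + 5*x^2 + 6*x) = (x + 4)/(x + 3)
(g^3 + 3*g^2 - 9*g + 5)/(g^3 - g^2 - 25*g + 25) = (g - 1)/(g - 5)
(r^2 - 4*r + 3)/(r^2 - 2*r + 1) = (r - 3)/(r - 1)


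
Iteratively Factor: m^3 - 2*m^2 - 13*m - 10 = (m - 5)*(m^2 + 3*m + 2) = (m - 5)*(m + 2)*(m + 1)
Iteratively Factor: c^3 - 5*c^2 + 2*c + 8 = (c - 4)*(c^2 - c - 2) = (c - 4)*(c + 1)*(c - 2)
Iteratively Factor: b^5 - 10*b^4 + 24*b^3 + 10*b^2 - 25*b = (b - 5)*(b^4 - 5*b^3 - b^2 + 5*b) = (b - 5)^2*(b^3 - b) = b*(b - 5)^2*(b^2 - 1) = b*(b - 5)^2*(b + 1)*(b - 1)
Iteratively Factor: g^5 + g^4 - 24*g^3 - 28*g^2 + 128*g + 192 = (g - 4)*(g^4 + 5*g^3 - 4*g^2 - 44*g - 48) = (g - 4)*(g + 2)*(g^3 + 3*g^2 - 10*g - 24) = (g - 4)*(g - 3)*(g + 2)*(g^2 + 6*g + 8) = (g - 4)*(g - 3)*(g + 2)^2*(g + 4)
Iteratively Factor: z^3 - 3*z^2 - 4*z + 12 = (z + 2)*(z^2 - 5*z + 6) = (z - 2)*(z + 2)*(z - 3)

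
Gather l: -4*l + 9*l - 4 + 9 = 5*l + 5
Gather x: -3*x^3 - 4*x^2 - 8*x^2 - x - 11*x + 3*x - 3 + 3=-3*x^3 - 12*x^2 - 9*x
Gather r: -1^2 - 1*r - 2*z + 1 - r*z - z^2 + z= r*(-z - 1) - z^2 - z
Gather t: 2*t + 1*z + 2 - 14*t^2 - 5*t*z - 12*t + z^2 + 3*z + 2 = -14*t^2 + t*(-5*z - 10) + z^2 + 4*z + 4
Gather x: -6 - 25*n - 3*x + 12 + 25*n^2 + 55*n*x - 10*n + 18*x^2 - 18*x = 25*n^2 - 35*n + 18*x^2 + x*(55*n - 21) + 6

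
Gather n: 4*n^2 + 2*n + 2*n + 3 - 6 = 4*n^2 + 4*n - 3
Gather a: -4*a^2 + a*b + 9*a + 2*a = -4*a^2 + a*(b + 11)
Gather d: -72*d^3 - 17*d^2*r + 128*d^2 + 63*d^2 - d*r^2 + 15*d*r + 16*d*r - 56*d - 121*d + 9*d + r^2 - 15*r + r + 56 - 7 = -72*d^3 + d^2*(191 - 17*r) + d*(-r^2 + 31*r - 168) + r^2 - 14*r + 49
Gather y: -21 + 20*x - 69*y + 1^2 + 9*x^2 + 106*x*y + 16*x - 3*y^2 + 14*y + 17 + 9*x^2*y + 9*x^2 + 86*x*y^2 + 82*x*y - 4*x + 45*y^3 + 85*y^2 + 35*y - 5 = 18*x^2 + 32*x + 45*y^3 + y^2*(86*x + 82) + y*(9*x^2 + 188*x - 20) - 8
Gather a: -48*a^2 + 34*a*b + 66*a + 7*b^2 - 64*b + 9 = -48*a^2 + a*(34*b + 66) + 7*b^2 - 64*b + 9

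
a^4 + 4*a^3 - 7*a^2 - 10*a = a*(a - 2)*(a + 1)*(a + 5)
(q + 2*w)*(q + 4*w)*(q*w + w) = q^3*w + 6*q^2*w^2 + q^2*w + 8*q*w^3 + 6*q*w^2 + 8*w^3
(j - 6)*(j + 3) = j^2 - 3*j - 18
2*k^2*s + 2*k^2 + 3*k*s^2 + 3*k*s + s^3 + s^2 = (k + s)*(2*k + s)*(s + 1)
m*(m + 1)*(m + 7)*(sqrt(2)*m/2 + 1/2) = sqrt(2)*m^4/2 + m^3/2 + 4*sqrt(2)*m^3 + 4*m^2 + 7*sqrt(2)*m^2/2 + 7*m/2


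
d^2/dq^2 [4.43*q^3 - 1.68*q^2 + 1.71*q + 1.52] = 26.58*q - 3.36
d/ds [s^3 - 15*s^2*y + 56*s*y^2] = 3*s^2 - 30*s*y + 56*y^2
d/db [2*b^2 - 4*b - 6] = 4*b - 4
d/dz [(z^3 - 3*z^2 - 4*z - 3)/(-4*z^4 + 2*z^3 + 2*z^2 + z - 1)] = (4*z^6 - 24*z^5 - 40*z^4 - 30*z^3 + 20*z^2 + 18*z + 7)/(16*z^8 - 16*z^7 - 12*z^6 + 16*z^4 - 3*z^2 - 2*z + 1)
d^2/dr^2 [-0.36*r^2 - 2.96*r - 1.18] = -0.720000000000000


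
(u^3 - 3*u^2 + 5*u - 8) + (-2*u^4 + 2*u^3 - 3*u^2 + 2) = -2*u^4 + 3*u^3 - 6*u^2 + 5*u - 6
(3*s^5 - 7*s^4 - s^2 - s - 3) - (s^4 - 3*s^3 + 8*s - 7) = 3*s^5 - 8*s^4 + 3*s^3 - s^2 - 9*s + 4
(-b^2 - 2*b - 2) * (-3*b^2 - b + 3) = 3*b^4 + 7*b^3 + 5*b^2 - 4*b - 6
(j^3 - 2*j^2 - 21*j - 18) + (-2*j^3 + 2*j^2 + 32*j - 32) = -j^3 + 11*j - 50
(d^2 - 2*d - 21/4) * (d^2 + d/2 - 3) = d^4 - 3*d^3/2 - 37*d^2/4 + 27*d/8 + 63/4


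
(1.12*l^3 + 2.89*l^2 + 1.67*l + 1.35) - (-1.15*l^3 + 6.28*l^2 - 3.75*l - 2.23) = 2.27*l^3 - 3.39*l^2 + 5.42*l + 3.58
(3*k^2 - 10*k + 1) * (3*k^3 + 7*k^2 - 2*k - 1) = 9*k^5 - 9*k^4 - 73*k^3 + 24*k^2 + 8*k - 1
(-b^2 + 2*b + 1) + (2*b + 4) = -b^2 + 4*b + 5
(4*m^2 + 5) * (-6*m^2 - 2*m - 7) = -24*m^4 - 8*m^3 - 58*m^2 - 10*m - 35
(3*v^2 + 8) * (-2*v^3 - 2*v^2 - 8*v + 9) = -6*v^5 - 6*v^4 - 40*v^3 + 11*v^2 - 64*v + 72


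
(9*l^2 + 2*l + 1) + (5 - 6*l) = 9*l^2 - 4*l + 6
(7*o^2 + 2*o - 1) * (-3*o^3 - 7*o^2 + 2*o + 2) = -21*o^5 - 55*o^4 + 3*o^3 + 25*o^2 + 2*o - 2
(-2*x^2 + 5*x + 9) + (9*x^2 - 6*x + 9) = 7*x^2 - x + 18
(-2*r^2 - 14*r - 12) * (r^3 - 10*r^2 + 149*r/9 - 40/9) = -2*r^5 + 6*r^4 + 854*r^3/9 - 926*r^2/9 - 1228*r/9 + 160/3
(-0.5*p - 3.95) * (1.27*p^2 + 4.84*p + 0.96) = -0.635*p^3 - 7.4365*p^2 - 19.598*p - 3.792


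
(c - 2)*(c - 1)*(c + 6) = c^3 + 3*c^2 - 16*c + 12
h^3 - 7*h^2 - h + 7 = (h - 7)*(h - 1)*(h + 1)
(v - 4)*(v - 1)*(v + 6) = v^3 + v^2 - 26*v + 24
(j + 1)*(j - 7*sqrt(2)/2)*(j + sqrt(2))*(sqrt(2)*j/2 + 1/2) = sqrt(2)*j^4/2 - 2*j^3 + sqrt(2)*j^3/2 - 19*sqrt(2)*j^2/4 - 2*j^2 - 19*sqrt(2)*j/4 - 7*j/2 - 7/2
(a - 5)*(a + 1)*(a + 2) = a^3 - 2*a^2 - 13*a - 10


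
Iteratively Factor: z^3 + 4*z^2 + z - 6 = (z + 3)*(z^2 + z - 2) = (z - 1)*(z + 3)*(z + 2)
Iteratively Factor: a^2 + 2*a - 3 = (a + 3)*(a - 1)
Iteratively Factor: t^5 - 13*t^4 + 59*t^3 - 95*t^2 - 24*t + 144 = (t - 3)*(t^4 - 10*t^3 + 29*t^2 - 8*t - 48) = (t - 4)*(t - 3)*(t^3 - 6*t^2 + 5*t + 12) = (t - 4)*(t - 3)^2*(t^2 - 3*t - 4) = (t - 4)^2*(t - 3)^2*(t + 1)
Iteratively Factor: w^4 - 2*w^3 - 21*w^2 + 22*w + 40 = (w - 2)*(w^3 - 21*w - 20) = (w - 2)*(w + 4)*(w^2 - 4*w - 5) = (w - 2)*(w + 1)*(w + 4)*(w - 5)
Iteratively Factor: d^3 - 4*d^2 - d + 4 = (d + 1)*(d^2 - 5*d + 4) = (d - 4)*(d + 1)*(d - 1)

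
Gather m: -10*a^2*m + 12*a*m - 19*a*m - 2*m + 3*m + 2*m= m*(-10*a^2 - 7*a + 3)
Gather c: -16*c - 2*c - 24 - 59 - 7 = -18*c - 90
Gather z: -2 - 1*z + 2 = -z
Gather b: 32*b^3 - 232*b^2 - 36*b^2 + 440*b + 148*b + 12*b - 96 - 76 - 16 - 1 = 32*b^3 - 268*b^2 + 600*b - 189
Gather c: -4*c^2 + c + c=-4*c^2 + 2*c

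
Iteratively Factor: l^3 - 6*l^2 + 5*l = (l)*(l^2 - 6*l + 5) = l*(l - 5)*(l - 1)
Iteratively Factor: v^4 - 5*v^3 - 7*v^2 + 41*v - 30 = (v + 3)*(v^3 - 8*v^2 + 17*v - 10) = (v - 1)*(v + 3)*(v^2 - 7*v + 10) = (v - 5)*(v - 1)*(v + 3)*(v - 2)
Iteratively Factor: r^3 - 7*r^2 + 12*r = (r)*(r^2 - 7*r + 12) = r*(r - 4)*(r - 3)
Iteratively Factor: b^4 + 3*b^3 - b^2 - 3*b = (b - 1)*(b^3 + 4*b^2 + 3*b) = (b - 1)*(b + 1)*(b^2 + 3*b) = (b - 1)*(b + 1)*(b + 3)*(b)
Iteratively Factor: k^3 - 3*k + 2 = (k + 2)*(k^2 - 2*k + 1) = (k - 1)*(k + 2)*(k - 1)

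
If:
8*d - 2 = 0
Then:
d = 1/4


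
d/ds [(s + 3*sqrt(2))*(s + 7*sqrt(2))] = 2*s + 10*sqrt(2)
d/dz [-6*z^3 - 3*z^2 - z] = -18*z^2 - 6*z - 1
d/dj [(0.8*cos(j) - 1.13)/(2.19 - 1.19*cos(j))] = -0.4073*sin(j)/(1.19*cos(j) - 2.19)^2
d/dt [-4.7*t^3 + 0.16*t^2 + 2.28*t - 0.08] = -14.1*t^2 + 0.32*t + 2.28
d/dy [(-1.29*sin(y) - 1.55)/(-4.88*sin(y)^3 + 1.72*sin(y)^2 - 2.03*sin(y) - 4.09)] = (-12.5904*sin(y)^3 - 20.4732*sin(y)^2 + 5.332*sin(y) + 2.1296)*cos(y)/(23.8144*sin(y)^6 - 16.7872*sin(y)^5 + 22.7712*sin(y)^4 + 32.9352*sin(y)^3 - 9.9487*sin(y)^2 + 16.6054*sin(y) + 16.7281)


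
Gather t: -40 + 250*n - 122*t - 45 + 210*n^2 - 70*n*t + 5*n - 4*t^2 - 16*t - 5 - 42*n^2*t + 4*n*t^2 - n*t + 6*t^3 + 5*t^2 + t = 210*n^2 + 255*n + 6*t^3 + t^2*(4*n + 1) + t*(-42*n^2 - 71*n - 137) - 90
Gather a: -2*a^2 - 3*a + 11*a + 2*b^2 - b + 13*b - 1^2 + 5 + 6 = -2*a^2 + 8*a + 2*b^2 + 12*b + 10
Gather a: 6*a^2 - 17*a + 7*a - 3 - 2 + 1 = 6*a^2 - 10*a - 4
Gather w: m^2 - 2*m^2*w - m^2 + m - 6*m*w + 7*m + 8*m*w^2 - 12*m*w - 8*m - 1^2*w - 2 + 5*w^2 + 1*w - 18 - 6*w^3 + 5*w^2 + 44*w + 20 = -6*w^3 + w^2*(8*m + 10) + w*(-2*m^2 - 18*m + 44)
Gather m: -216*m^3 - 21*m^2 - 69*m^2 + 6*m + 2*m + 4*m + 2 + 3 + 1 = -216*m^3 - 90*m^2 + 12*m + 6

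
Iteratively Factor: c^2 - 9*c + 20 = (c - 5)*(c - 4)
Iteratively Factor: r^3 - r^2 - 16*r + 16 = (r - 4)*(r^2 + 3*r - 4) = (r - 4)*(r + 4)*(r - 1)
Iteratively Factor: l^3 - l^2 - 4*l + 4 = (l - 2)*(l^2 + l - 2) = (l - 2)*(l + 2)*(l - 1)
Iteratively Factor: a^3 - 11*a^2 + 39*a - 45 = (a - 5)*(a^2 - 6*a + 9) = (a - 5)*(a - 3)*(a - 3)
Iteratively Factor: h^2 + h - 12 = (h + 4)*(h - 3)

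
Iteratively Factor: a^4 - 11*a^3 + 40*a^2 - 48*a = (a - 4)*(a^3 - 7*a^2 + 12*a) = (a - 4)^2*(a^2 - 3*a) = a*(a - 4)^2*(a - 3)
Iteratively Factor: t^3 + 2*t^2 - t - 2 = (t - 1)*(t^2 + 3*t + 2) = (t - 1)*(t + 2)*(t + 1)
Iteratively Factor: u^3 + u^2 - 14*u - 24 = (u + 3)*(u^2 - 2*u - 8) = (u - 4)*(u + 3)*(u + 2)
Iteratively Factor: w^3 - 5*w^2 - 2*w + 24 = (w + 2)*(w^2 - 7*w + 12) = (w - 4)*(w + 2)*(w - 3)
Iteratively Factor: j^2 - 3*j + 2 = (j - 1)*(j - 2)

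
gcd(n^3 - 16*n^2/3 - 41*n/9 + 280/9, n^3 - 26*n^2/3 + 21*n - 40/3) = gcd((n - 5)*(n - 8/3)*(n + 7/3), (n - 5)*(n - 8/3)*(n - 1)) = n^2 - 23*n/3 + 40/3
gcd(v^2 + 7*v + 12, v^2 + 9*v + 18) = v + 3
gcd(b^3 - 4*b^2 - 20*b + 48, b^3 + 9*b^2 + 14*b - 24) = b + 4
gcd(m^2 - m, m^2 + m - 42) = 1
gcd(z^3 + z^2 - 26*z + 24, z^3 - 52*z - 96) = z + 6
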